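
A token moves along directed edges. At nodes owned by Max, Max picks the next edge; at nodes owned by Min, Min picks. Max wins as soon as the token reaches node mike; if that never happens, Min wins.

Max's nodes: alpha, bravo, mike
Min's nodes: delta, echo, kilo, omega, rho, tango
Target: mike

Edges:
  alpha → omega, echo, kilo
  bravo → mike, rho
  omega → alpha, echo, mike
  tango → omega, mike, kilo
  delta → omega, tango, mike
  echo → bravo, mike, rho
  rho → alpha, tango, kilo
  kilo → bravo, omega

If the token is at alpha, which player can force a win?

A0 = {mike}
A1: add {bravo} — bravo (Max) has bravo→mike.
A2 = A1; e.g. alpha (Max) has no edge into A1. Fixed point.
alpha never enters the attractor, so Min can avoid the target forever.

Min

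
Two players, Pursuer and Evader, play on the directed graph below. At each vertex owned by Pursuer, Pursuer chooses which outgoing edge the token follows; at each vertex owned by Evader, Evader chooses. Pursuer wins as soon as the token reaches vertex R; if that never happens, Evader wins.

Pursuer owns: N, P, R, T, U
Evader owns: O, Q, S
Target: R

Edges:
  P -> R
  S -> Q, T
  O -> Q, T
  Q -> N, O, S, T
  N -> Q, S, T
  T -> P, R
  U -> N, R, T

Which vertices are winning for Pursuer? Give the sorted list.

N, P, R, T, U

A0 = {R}
A1: add {P, T, U} — P (Pursuer) has P→R; T (Pursuer) has T→R; U (Pursuer) has U→R.
A2: add {N} — N (Pursuer) has N→T.
A3 = A2; e.g. O (Evader) can still go to Q. Fixed point.
Pursuer's winning region = {N, P, R, T, U}.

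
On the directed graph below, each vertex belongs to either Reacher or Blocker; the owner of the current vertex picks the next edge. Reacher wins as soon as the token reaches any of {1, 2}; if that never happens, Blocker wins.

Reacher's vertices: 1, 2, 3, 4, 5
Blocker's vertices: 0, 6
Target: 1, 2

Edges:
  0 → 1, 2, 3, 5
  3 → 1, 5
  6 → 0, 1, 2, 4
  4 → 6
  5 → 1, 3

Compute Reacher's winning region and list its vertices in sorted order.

0, 1, 2, 3, 5

A0 = {1, 2}
A1: add {3, 5} — 3 (Reacher) has 3→1; 5 (Reacher) has 5→1.
A2: add {0} — 0 (Blocker): all of {1, 2, 3, 5} already in.
A3 = A2; e.g. 4 (Reacher) has no edge into A2. Fixed point.
Reacher's winning region = {0, 1, 2, 3, 5}.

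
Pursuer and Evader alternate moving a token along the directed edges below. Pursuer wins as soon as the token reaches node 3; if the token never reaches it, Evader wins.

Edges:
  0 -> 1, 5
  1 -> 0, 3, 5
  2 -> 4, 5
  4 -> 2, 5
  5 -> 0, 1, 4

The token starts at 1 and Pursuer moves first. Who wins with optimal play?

Pursuer

Track states (vertex, player-to-move).
A0 = {(3,Pursuer), (3,Evader)}
A1: add {(1,Pursuer)}.
(1,Pursuer) ∈ A1 ⇒ Pursuer forces the target.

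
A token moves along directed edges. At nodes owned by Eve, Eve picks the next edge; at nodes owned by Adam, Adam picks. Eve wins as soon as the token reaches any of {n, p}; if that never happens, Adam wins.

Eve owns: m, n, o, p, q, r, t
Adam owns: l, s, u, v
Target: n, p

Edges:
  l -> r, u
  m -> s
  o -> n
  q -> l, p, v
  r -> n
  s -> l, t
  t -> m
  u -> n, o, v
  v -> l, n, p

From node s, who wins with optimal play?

Adam

A0 = {n, p}
A1: add {o, q, r} — o (Eve) has o→n; q (Eve) has q→p; r (Eve) has r→n.
A2 = A1; e.g. l (Adam) can still go to u. Fixed point.
s never enters the attractor, so Adam can avoid the target forever.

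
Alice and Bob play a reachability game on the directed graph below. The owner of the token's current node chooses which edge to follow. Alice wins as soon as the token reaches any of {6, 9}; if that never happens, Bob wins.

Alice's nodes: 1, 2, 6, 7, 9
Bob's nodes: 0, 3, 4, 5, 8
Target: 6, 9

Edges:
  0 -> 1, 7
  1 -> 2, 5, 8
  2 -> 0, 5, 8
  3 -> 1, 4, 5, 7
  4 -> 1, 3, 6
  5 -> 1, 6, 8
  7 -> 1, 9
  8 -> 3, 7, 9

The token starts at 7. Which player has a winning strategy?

Alice

A0 = {6, 9}
A1: add {7} — 7 (Alice) has 7→9.
A2 = A1; e.g. 0 (Bob) can still go to 1. Fixed point.
7 ∈ A1, so Alice can force the target.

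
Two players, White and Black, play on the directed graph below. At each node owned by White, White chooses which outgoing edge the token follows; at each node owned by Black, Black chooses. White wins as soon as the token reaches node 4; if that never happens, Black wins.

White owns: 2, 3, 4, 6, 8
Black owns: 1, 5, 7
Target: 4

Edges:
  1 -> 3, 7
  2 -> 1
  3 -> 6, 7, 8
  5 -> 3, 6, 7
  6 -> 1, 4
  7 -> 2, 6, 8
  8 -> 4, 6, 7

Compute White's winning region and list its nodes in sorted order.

3, 4, 6, 8

A0 = {4}
A1: add {6, 8} — 6 (White) has 6→4; 8 (White) has 8→4.
A2: add {3} — 3 (White) has 3→6.
A3 = A2; e.g. 1 (Black) can still go to 7. Fixed point.
White's winning region = {3, 4, 6, 8}.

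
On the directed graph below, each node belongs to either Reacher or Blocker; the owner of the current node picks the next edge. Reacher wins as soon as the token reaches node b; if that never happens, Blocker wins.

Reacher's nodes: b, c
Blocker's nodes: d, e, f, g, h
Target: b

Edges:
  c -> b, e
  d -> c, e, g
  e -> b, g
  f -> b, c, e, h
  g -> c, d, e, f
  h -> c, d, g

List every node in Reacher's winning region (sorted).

b, c

A0 = {b}
A1: add {c} — c (Reacher) has c→b.
A2 = A1; e.g. d (Blocker) can still go to e. Fixed point.
Reacher's winning region = {b, c}.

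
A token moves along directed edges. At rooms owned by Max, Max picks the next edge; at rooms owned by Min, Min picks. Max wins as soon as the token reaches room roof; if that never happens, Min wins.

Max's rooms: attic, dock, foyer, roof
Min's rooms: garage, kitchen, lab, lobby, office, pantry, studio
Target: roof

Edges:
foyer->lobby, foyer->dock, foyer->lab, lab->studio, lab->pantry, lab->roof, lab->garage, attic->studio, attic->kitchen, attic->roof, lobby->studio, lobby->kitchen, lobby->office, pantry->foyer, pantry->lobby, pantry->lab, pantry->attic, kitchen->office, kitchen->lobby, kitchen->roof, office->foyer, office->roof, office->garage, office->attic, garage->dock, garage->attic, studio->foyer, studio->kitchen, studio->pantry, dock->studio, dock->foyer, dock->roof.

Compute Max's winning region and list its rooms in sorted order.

attic, dock, foyer, garage, office, roof

A0 = {roof}
A1: add {attic, dock} — dock (Max) has dock→roof; attic (Max) has attic→roof.
A2: add {foyer, garage} — foyer (Max) has foyer→dock; garage (Min): all of {dock, attic} already in.
A3: add {office} — office (Min): all of {foyer, roof, garage, attic} already in.
A4 = A3; e.g. studio (Min) can still go to kitchen. Fixed point.
Max's winning region = {attic, dock, foyer, garage, office, roof}.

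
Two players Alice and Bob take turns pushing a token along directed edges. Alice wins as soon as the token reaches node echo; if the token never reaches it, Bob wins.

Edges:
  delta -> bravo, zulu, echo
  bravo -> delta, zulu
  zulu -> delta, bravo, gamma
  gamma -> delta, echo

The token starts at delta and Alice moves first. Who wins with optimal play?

Track states (vertex, player-to-move).
A0 = {(echo,Alice), (echo,Bob)}
A1: add {(delta,Alice), (gamma,Alice)}.
(delta,Alice) ∈ A1 ⇒ Alice forces the target.

Alice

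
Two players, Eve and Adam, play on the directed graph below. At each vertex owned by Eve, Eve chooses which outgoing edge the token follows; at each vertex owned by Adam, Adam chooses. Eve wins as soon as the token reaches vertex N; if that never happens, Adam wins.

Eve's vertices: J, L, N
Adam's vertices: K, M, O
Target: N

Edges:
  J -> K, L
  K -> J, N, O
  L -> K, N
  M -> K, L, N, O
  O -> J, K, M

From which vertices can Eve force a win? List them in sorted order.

A0 = {N}
A1: add {L} — L (Eve) has L→N.
A2: add {J} — J (Eve) has J→L.
A3 = A2; e.g. K (Adam) can still go to O. Fixed point.
Eve's winning region = {J, L, N}.

J, L, N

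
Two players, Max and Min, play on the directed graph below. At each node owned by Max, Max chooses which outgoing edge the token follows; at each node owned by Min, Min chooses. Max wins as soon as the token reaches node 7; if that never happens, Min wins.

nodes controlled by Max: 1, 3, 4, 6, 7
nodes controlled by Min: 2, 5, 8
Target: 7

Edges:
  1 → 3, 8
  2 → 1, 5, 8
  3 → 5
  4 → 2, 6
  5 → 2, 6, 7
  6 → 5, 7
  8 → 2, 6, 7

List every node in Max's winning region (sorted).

A0 = {7}
A1: add {6} — 6 (Max) has 6→7.
A2: add {4} — 4 (Max) has 4→6.
A3 = A2; e.g. 1 (Max) has no edge into A2. Fixed point.
Max's winning region = {4, 6, 7}.

4, 6, 7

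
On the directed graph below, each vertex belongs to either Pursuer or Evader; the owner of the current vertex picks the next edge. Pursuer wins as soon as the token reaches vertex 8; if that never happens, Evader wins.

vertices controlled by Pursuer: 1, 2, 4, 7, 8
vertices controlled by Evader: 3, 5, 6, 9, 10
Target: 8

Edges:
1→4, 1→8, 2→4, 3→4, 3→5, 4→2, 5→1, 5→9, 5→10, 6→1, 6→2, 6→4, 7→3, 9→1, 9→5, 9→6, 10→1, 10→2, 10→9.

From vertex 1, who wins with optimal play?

A0 = {8}
A1: add {1} — 1 (Pursuer) has 1→8.
A2 = A1; e.g. 2 (Pursuer) has no edge into A1. Fixed point.
1 ∈ A1, so Pursuer can force the target.

Pursuer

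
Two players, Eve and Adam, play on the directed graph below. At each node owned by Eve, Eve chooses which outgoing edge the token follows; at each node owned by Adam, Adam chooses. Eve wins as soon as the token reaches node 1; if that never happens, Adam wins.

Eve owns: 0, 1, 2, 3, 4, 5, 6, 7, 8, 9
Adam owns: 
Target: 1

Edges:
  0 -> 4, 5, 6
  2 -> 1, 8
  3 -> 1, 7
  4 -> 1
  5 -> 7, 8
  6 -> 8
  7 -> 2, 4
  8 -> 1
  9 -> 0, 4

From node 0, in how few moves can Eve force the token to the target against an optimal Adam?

A0 = {1}
A1: add {2, 3, 4, 8} — 2 (Eve) has 2→1; 3 (Eve) has 3→1; 4 (Eve) has 4→1; 8 (Eve) has 8→1.
A2: add {0, 5, 6, 7, 9} — 0 (Eve) has 0→4; 5 (Eve) has 5→8; 6 (Eve) has 6→8; 7 (Eve) has 7→2; 9 (Eve) has 9→4.
A2 = all vertices. Fixed point.
0 enters the attractor at level 2, so Eve can force the target in 2 moves from there.

2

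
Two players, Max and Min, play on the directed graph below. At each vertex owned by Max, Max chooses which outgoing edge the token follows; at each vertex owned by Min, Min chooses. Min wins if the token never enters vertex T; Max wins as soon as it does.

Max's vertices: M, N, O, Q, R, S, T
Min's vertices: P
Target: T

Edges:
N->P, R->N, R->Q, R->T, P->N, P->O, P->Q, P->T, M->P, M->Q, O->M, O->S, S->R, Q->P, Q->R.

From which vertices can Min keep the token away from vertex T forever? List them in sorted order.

A0 = {T}
A1: add {R} — R (Max) has R→T.
A2: add {Q, S} — Q (Max) has Q→R; S (Max) has S→R.
A3: add {M, O} — M (Max) has M→Q; O (Max) has O→S.
A4 = A3; e.g. N (Max) has no edge into A3. Fixed point.
Max's attractor = {M, O, Q, R, S, T}; Min avoids the target exactly from the complement.

N, P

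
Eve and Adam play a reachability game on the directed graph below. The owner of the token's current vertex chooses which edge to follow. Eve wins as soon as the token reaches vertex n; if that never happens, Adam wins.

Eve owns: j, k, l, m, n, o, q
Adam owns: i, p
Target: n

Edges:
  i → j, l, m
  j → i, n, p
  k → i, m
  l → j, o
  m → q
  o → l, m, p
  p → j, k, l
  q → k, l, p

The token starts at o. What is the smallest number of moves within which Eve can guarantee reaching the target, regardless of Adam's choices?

3

A0 = {n}
A1: add {j} — j (Eve) has j→n.
A2: add {l} — l (Eve) has l→j.
A3: add {o, q} — o (Eve) has o→l; q (Eve) has q→l.
o enters the attractor at level 3, so Eve can force the target in 3 moves from there.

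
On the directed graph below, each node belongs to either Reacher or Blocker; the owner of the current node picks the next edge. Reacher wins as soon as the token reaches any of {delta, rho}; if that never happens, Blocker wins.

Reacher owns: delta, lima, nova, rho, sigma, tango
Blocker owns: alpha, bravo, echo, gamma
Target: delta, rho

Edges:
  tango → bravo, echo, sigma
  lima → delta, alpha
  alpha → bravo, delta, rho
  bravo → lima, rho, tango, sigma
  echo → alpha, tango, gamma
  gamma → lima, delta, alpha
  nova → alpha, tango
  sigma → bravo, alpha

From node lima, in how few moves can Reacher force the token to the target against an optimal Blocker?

1

A0 = {delta, rho}
A1: add {lima} — lima (Reacher) has lima→delta.
A2 = A1; e.g. bravo (Blocker) can still go to tango. Fixed point.
lima enters the attractor at level 1, so Reacher can force the target in 1 move from there.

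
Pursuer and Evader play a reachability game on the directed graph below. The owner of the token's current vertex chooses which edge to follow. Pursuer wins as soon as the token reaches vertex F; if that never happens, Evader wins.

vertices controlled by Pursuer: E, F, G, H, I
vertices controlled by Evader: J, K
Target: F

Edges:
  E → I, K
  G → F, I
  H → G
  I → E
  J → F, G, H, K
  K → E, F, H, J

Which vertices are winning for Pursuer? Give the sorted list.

A0 = {F}
A1: add {G} — G (Pursuer) has G→F.
A2: add {H} — H (Pursuer) has H→G.
A3 = A2; e.g. E (Pursuer) has no edge into A2. Fixed point.
Pursuer's winning region = {F, G, H}.

F, G, H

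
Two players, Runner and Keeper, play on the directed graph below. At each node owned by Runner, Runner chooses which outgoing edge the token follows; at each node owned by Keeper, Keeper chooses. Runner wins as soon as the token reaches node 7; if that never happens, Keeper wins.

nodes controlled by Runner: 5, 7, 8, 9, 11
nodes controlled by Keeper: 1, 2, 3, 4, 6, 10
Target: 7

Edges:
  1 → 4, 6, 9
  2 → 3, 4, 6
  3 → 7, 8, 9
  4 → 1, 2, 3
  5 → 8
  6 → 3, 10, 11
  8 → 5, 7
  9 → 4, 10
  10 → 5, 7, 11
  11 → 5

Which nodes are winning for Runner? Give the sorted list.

3, 5, 6, 7, 8, 9, 10, 11

A0 = {7}
A1: add {8} — 8 (Runner) has 8→7.
A2: add {5} — 5 (Runner) has 5→8.
A3: add {11} — 11 (Runner) has 11→5.
A4: add {10} — 10 (Keeper): all of {5, 7, 11} already in.
A5: add {9} — 9 (Runner) has 9→10.
A6: add {3} — 3 (Keeper): all of {7, 8, 9} already in.
A7: add {6} — 6 (Keeper): all of {3, 10, 11} already in.
A8 = A7; e.g. 1 (Keeper) can still go to 4. Fixed point.
Runner's winning region = {3, 5, 6, 7, 8, 9, 10, 11}.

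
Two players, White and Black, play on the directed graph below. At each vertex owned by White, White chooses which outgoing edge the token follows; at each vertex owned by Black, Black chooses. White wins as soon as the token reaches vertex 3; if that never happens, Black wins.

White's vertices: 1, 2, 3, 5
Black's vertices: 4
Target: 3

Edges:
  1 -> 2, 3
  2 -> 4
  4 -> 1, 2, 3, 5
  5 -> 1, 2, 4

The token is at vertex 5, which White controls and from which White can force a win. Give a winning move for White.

A0 = {3}
A1: add {1} — 1 (White) has 1→3.
A2: add {5} — 5 (White) has 5→1.
A3 = A2; e.g. 2 (White) has no edge into A2. Fixed point.
From 5, successor 1 is in the attractor (rank 1); the other successors 2, 4 are not.

1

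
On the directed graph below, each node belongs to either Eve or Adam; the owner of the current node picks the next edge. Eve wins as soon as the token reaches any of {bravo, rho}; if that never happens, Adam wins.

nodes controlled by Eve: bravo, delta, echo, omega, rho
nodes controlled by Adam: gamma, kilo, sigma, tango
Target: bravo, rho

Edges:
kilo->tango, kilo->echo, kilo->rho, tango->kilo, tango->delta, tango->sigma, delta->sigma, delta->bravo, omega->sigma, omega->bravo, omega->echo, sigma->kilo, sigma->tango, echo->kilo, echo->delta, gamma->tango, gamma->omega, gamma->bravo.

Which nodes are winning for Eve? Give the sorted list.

A0 = {bravo, rho}
A1: add {delta, omega} — delta (Eve) has delta→bravo; omega (Eve) has omega→bravo.
A2: add {echo} — echo (Eve) has echo→delta.
A3 = A2; e.g. kilo (Adam) can still go to tango. Fixed point.
Eve's winning region = {bravo, delta, echo, omega, rho}.

bravo, delta, echo, omega, rho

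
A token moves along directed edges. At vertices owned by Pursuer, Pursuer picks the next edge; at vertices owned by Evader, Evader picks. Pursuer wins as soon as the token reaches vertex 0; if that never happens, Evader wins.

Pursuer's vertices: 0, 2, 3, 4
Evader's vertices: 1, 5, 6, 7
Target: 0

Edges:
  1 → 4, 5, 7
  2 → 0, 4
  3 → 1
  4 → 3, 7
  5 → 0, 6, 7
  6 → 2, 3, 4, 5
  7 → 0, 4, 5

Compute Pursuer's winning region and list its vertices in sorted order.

0, 2

A0 = {0}
A1: add {2} — 2 (Pursuer) has 2→0.
A2 = A1; e.g. 1 (Evader) can still go to 4. Fixed point.
Pursuer's winning region = {0, 2}.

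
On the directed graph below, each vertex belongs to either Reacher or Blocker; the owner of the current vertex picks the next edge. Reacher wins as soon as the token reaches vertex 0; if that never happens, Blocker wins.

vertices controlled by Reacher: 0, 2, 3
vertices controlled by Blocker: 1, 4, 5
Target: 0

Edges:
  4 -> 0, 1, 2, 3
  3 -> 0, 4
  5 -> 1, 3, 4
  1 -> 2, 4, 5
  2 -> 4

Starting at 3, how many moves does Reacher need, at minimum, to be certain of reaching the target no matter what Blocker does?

A0 = {0}
A1: add {3} — 3 (Reacher) has 3→0.
A2 = A1; e.g. 1 (Blocker) can still go to 2. Fixed point.
3 enters the attractor at level 1, so Reacher can force the target in 1 move from there.

1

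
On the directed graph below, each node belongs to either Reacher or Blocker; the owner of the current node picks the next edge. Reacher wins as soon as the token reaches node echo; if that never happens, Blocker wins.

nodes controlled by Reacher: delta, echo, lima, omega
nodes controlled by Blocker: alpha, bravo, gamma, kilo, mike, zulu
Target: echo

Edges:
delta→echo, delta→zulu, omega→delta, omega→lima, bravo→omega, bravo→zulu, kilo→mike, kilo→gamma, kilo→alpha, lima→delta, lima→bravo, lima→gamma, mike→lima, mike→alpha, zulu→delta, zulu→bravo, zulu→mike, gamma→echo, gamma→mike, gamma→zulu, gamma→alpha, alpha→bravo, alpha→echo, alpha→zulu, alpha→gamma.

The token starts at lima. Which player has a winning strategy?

A0 = {echo}
A1: add {delta} — delta (Reacher) has delta→echo.
A2: add {lima, omega} — omega (Reacher) has omega→delta; lima (Reacher) has lima→delta.
A3 = A2; e.g. bravo (Blocker) can still go to zulu. Fixed point.
lima ∈ A2, so Reacher can force the target.

Reacher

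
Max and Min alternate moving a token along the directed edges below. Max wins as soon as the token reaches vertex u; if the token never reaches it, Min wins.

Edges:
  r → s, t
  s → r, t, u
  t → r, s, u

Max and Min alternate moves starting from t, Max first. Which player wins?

Max

Track states (vertex, player-to-move).
A0 = {(u,Max), (u,Min)}
A1: add {(s,Max), (t,Max)}.
(t,Max) ∈ A1 ⇒ Max forces the target.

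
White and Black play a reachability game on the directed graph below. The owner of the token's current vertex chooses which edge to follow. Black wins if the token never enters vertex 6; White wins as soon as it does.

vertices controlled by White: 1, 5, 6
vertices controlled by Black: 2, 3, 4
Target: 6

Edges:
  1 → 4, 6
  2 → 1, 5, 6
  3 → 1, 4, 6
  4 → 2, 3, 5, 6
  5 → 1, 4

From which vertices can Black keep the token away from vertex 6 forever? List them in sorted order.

3, 4

A0 = {6}
A1: add {1} — 1 (White) has 1→6.
A2: add {5} — 5 (White) has 5→1.
A3: add {2} — 2 (Black): all of {1, 5, 6} already in.
A4 = A3; e.g. 3 (Black) can still go to 4. Fixed point.
White's attractor = {1, 2, 5, 6}; Black avoids the target exactly from the complement.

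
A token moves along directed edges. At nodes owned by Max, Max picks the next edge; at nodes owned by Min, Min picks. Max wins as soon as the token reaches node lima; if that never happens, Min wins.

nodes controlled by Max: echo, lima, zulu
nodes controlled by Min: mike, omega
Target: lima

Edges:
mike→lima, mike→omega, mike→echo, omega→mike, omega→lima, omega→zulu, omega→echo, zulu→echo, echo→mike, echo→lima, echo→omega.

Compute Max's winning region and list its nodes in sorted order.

A0 = {lima}
A1: add {echo} — echo (Max) has echo→lima.
A2: add {zulu} — zulu (Max) has zulu→echo.
A3 = A2; e.g. mike (Min) can still go to omega. Fixed point.
Max's winning region = {echo, lima, zulu}.

echo, lima, zulu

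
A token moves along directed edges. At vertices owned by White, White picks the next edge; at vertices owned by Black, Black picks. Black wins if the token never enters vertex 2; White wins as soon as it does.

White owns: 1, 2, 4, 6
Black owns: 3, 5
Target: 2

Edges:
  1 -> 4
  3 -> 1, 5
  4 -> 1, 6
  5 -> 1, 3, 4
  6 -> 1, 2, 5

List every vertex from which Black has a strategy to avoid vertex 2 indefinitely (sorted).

A0 = {2}
A1: add {6} — 6 (White) has 6→2.
A2: add {4} — 4 (White) has 4→6.
A3: add {1} — 1 (White) has 1→4.
A4 = A3; e.g. 3 (Black) can still go to 5. Fixed point.
White's attractor = {1, 2, 4, 6}; Black avoids the target exactly from the complement.

3, 5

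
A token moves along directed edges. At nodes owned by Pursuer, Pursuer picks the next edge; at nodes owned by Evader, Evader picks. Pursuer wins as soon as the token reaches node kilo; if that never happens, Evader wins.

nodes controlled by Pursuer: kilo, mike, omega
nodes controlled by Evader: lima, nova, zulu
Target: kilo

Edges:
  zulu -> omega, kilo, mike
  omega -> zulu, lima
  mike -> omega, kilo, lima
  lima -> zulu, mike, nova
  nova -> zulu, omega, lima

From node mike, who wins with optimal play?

Pursuer

A0 = {kilo}
A1: add {mike} — mike (Pursuer) has mike→kilo.
A2 = A1; e.g. zulu (Evader) can still go to omega. Fixed point.
mike ∈ A1, so Pursuer can force the target.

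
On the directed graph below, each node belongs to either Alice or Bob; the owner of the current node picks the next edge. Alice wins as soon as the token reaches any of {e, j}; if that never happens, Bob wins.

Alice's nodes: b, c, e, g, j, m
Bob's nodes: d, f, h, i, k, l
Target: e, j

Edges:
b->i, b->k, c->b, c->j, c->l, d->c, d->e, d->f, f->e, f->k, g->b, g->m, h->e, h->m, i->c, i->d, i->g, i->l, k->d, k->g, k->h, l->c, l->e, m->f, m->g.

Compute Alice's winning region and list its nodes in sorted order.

c, e, j, l

A0 = {e, j}
A1: add {c} — c (Alice) has c→j.
A2: add {l} — l (Bob): all of {c, e} already in.
A3 = A2; e.g. b (Alice) has no edge into A2. Fixed point.
Alice's winning region = {c, e, j, l}.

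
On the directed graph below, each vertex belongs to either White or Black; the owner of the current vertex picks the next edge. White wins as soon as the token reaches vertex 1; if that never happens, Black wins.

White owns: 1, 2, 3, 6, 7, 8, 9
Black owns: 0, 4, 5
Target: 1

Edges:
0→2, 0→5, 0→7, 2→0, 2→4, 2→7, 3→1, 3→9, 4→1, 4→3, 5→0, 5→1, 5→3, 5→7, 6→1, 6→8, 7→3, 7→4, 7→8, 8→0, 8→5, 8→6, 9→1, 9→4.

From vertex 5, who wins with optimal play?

Black

A0 = {1}
A1: add {3, 6, 9} — 3 (White) has 3→1; 6 (White) has 6→1; 9 (White) has 9→1.
A2: add {4, 7, 8} — 4 (Black): all of {1, 3} already in; 7 (White) has 7→3; 8 (White) has 8→6.
A3: add {2} — 2 (White) has 2→4.
A4 = A3; e.g. 0 (Black) can still go to 5. Fixed point.
5 never enters the attractor, so Black can avoid the target forever.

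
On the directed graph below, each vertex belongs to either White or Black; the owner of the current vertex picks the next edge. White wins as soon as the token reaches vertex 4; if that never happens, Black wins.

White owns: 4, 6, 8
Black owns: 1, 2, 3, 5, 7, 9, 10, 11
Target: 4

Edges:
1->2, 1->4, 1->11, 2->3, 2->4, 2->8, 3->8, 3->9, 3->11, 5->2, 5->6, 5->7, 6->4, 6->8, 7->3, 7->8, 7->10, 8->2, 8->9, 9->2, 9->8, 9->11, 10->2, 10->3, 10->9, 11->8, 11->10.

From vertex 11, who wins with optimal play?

A0 = {4}
A1: add {6} — 6 (White) has 6→4.
A2 = A1; e.g. 1 (Black) can still go to 2. Fixed point.
11 never enters the attractor, so Black can avoid the target forever.

Black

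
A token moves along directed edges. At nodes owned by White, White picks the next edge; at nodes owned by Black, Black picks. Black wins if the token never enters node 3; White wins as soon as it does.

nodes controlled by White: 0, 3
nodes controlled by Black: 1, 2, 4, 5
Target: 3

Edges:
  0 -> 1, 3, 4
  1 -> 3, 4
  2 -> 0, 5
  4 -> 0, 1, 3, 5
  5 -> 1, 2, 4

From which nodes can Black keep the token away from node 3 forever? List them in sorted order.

1, 2, 4, 5

A0 = {3}
A1: add {0} — 0 (White) has 0→3.
A2 = A1; e.g. 1 (Black) can still go to 4. Fixed point.
White's attractor = {0, 3}; Black avoids the target exactly from the complement.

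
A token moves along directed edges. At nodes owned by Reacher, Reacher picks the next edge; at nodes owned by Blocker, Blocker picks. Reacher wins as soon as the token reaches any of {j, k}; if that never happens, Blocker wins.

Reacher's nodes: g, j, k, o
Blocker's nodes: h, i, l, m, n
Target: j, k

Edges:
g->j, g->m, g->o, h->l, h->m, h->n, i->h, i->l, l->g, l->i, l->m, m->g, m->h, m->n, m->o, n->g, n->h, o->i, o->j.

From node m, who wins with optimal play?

A0 = {j, k}
A1: add {g, o} — g (Reacher) has g→j; o (Reacher) has o→j.
A2 = A1; e.g. h (Blocker) can still go to l. Fixed point.
m never enters the attractor, so Blocker can avoid the target forever.

Blocker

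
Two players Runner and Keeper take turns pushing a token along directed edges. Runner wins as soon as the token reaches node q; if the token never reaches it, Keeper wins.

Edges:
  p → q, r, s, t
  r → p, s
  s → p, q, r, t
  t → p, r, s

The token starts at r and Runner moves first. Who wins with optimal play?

Keeper

Track states (vertex, player-to-move).
A0 = {(q,Runner), (q,Keeper)}
A1: add {(p,Runner), (s,Runner)}.
A2: add {(r,Keeper)}.
A3: add {(t,Runner)}.
A4 = A3; e.g. (p,Keeper) stays out. (r,Runner) never enters ⇒ Keeper avoids the target.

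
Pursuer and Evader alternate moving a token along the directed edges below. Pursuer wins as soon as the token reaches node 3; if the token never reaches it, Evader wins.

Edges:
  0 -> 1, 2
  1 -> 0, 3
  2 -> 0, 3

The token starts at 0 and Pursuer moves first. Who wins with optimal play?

Evader

Track states (vertex, player-to-move).
A0 = {(3,Pursuer), (3,Evader)}
A1: add {(1,Pursuer), (2,Pursuer)}.
A2: add {(0,Evader)}.
A3 = A2; e.g. (0,Pursuer) stays out. (0,Pursuer) never enters ⇒ Evader avoids the target.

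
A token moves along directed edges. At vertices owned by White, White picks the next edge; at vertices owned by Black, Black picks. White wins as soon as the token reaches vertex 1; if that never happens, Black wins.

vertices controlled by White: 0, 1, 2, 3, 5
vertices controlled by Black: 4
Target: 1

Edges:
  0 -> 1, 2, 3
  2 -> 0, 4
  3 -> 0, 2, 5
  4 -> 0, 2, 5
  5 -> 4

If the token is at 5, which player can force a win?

Black

A0 = {1}
A1: add {0} — 0 (White) has 0→1.
A2: add {2, 3} — 2 (White) has 2→0; 3 (White) has 3→0.
A3 = A2; e.g. 4 (Black) can still go to 5. Fixed point.
5 never enters the attractor, so Black can avoid the target forever.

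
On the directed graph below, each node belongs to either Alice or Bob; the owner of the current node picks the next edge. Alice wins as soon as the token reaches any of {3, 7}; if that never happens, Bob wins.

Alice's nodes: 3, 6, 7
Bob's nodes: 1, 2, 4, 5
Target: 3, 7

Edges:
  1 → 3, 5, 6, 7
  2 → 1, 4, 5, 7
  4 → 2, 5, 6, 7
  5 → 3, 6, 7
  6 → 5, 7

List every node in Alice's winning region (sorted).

1, 3, 5, 6, 7

A0 = {3, 7}
A1: add {6} — 6 (Alice) has 6→7.
A2: add {5} — 5 (Bob): all of {3, 6, 7} already in.
A3: add {1} — 1 (Bob): all of {3, 5, 6, 7} already in.
A4 = A3; e.g. 2 (Bob) can still go to 4. Fixed point.
Alice's winning region = {1, 3, 5, 6, 7}.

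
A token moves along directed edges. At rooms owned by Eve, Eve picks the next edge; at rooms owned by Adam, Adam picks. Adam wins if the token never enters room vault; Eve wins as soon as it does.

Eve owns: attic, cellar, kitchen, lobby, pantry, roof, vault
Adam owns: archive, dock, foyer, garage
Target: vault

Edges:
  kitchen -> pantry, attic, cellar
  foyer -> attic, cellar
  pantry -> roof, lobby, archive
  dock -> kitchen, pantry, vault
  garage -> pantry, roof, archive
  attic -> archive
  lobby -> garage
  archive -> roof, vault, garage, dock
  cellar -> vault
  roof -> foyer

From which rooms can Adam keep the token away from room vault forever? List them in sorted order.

A0 = {vault}
A1: add {cellar} — cellar (Eve) has cellar→vault.
A2: add {kitchen} — kitchen (Eve) has kitchen→cellar.
A3 = A2; e.g. pantry (Eve) has no edge into A2. Fixed point.
Eve's attractor = {cellar, kitchen, vault}; Adam avoids the target exactly from the complement.

archive, attic, dock, foyer, garage, lobby, pantry, roof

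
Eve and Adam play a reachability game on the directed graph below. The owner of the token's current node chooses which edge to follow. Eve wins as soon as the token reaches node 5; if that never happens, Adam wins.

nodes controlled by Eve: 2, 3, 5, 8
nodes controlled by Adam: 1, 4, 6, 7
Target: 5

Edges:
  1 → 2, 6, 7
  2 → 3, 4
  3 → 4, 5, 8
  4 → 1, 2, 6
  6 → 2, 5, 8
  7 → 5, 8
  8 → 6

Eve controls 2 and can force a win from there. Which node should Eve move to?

A0 = {5}
A1: add {3} — 3 (Eve) has 3→5.
A2: add {2} — 2 (Eve) has 2→3.
A3 = A2; e.g. 1 (Adam) can still go to 6. Fixed point.
From 2, successor 3 is in the attractor (rank 1); the other successor 4 is not.

3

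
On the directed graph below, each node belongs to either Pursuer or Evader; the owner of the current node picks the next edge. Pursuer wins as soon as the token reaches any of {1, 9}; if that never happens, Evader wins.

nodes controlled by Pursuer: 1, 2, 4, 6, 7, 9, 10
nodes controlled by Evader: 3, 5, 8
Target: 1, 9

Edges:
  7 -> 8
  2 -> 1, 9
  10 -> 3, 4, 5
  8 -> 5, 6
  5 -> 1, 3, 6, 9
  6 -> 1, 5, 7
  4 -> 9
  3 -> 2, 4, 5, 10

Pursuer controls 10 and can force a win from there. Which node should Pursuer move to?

4

A0 = {1, 9}
A1: add {2, 4, 6} — 2 (Pursuer) has 2→1; 4 (Pursuer) has 4→9; 6 (Pursuer) has 6→1.
A2: add {10} — 10 (Pursuer) has 10→4.
A3 = A2; e.g. 3 (Evader) can still go to 5. Fixed point.
From 10, successor 4 is in the attractor (rank 1); the other successors 3, 5 are not.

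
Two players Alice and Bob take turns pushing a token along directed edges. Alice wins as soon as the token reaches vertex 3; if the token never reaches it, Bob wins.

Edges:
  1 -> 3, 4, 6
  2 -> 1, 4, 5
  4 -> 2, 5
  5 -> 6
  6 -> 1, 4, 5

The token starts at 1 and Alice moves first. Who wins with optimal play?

Track states (vertex, player-to-move).
A0 = {(3,Alice), (3,Bob)}
A1: add {(1,Alice)}.
(1,Alice) ∈ A1 ⇒ Alice forces the target.

Alice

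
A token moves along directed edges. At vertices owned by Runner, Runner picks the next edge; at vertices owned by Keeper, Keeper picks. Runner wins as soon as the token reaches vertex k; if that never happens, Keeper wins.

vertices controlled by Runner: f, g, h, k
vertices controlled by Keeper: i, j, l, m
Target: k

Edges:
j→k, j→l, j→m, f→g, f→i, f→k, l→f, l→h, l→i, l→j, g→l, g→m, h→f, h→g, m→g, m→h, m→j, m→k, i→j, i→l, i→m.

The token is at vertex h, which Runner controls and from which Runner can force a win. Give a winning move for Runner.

A0 = {k}
A1: add {f} — f (Runner) has f→k.
A2: add {h} — h (Runner) has h→f.
A3 = A2; e.g. g (Runner) has no edge into A2. Fixed point.
From h, successor f is in the attractor (rank 1); the other successor g is not.

f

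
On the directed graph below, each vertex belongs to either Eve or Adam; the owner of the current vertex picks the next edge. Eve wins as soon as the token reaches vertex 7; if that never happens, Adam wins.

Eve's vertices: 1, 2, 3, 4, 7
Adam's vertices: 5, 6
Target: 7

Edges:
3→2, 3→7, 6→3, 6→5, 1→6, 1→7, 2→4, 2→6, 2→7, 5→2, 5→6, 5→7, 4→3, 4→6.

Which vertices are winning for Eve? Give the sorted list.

A0 = {7}
A1: add {1, 2, 3} — 1 (Eve) has 1→7; 2 (Eve) has 2→7; 3 (Eve) has 3→7.
A2: add {4} — 4 (Eve) has 4→3.
A3 = A2; e.g. 5 (Adam) can still go to 6. Fixed point.
Eve's winning region = {1, 2, 3, 4, 7}.

1, 2, 3, 4, 7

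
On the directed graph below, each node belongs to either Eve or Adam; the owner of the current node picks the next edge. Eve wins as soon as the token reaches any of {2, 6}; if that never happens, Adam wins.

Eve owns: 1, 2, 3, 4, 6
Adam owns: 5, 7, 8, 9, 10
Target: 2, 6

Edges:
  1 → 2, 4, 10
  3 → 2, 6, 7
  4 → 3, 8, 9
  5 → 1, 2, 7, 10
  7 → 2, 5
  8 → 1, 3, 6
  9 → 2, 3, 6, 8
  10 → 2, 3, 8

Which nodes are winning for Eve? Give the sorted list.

1, 2, 3, 4, 6, 8, 9, 10

A0 = {2, 6}
A1: add {1, 3} — 1 (Eve) has 1→2; 3 (Eve) has 3→2.
A2: add {4, 8} — 4 (Eve) has 4→3; 8 (Adam): all of {1, 3, 6} already in.
A3: add {9, 10} — 9 (Adam): all of {2, 3, 6, 8} already in; 10 (Adam): all of {2, 3, 8} already in.
A4 = A3; e.g. 5 (Adam) can still go to 7. Fixed point.
Eve's winning region = {1, 2, 3, 4, 6, 8, 9, 10}.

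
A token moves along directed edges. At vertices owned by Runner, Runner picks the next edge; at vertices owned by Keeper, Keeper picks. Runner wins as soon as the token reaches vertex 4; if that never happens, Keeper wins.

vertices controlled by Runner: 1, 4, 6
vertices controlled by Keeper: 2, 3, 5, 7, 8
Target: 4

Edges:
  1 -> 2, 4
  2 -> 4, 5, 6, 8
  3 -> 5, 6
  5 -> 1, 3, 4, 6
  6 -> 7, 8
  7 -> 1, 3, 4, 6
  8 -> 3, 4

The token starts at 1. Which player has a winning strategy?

Runner

A0 = {4}
A1: add {1} — 1 (Runner) has 1→4.
A2 = A1; e.g. 2 (Keeper) can still go to 5. Fixed point.
1 ∈ A1, so Runner can force the target.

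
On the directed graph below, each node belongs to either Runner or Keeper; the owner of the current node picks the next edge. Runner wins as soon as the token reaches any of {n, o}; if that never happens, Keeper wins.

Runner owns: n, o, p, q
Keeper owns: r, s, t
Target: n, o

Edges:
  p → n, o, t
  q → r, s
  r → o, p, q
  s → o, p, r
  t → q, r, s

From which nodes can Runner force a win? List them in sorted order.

n, o, p

A0 = {n, o}
A1: add {p} — p (Runner) has p→n.
A2 = A1; e.g. q (Runner) has no edge into A1. Fixed point.
Runner's winning region = {n, o, p}.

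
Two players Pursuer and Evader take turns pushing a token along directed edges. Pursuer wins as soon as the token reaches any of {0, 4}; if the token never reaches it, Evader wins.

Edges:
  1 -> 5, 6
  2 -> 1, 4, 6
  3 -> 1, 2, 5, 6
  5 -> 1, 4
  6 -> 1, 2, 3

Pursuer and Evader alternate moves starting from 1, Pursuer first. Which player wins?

Track states (vertex, player-to-move).
A0 = {(0,Pursuer), (0,Evader), (4,Pursuer), (4,Evader)}
A1: add {(2,Pursuer), (5,Pursuer)}.
A2 = A1; e.g. (1,Pursuer) stays out. (1,Pursuer) never enters ⇒ Evader avoids the target.

Evader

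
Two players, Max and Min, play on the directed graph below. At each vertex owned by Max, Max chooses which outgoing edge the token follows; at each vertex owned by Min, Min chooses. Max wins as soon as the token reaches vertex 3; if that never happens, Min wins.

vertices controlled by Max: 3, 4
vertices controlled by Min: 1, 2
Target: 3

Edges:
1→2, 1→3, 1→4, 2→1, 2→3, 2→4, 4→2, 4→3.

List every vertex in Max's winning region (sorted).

A0 = {3}
A1: add {4} — 4 (Max) has 4→3.
A2 = A1; e.g. 1 (Min) can still go to 2. Fixed point.
Max's winning region = {3, 4}.

3, 4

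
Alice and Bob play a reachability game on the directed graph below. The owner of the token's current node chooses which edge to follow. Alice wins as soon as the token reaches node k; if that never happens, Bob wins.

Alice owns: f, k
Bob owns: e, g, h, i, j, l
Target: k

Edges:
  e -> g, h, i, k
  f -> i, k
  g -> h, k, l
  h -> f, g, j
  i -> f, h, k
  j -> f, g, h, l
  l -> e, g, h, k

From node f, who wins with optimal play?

A0 = {k}
A1: add {f} — f (Alice) has f→k.
A2 = A1; e.g. e (Bob) can still go to g. Fixed point.
f ∈ A1, so Alice can force the target.

Alice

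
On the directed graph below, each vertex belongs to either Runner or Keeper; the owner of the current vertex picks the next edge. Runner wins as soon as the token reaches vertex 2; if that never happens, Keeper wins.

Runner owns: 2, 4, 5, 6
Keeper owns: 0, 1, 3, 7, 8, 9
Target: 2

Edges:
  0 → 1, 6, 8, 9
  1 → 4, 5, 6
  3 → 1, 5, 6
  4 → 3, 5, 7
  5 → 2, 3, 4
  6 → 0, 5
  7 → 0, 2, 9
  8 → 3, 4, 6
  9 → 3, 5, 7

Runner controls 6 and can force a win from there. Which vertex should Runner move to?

A0 = {2}
A1: add {5} — 5 (Runner) has 5→2.
A2: add {4, 6} — 4 (Runner) has 4→5; 6 (Runner) has 6→5.
A3: add {1} — 1 (Keeper): all of {4, 5, 6} already in.
A4: add {3} — 3 (Keeper): all of {1, 5, 6} already in.
A5: add {8} — 8 (Keeper): all of {3, 4, 6} already in.
A6 = A5; e.g. 0 (Keeper) can still go to 9. Fixed point.
From 6, successor 5 is in the attractor (rank 1); the other successor 0 is not.

5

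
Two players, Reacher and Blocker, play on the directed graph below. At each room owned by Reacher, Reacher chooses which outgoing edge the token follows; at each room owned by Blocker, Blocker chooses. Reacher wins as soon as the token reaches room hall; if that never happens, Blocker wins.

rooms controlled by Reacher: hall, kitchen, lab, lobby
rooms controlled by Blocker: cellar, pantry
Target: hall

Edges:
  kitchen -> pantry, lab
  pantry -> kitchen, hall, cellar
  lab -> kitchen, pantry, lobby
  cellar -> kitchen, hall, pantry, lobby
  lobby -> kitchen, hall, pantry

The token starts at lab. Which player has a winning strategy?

Reacher

A0 = {hall}
A1: add {lobby} — lobby (Reacher) has lobby→hall.
A2: add {lab} — lab (Reacher) has lab→lobby.
lab ∈ A2, so Reacher can force the target.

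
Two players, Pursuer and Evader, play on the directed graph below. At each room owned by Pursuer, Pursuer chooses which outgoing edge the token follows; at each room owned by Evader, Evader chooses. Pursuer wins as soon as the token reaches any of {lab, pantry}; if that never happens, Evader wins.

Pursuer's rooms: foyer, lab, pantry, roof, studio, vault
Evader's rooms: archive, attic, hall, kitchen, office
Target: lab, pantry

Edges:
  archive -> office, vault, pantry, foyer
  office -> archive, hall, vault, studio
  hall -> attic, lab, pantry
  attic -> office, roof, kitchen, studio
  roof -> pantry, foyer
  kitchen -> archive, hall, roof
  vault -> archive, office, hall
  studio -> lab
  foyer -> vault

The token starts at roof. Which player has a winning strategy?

A0 = {lab, pantry}
A1: add {roof, studio} — roof (Pursuer) has roof→pantry; studio (Pursuer) has studio→lab.
A2 = A1; e.g. archive (Evader) can still go to office. Fixed point.
roof ∈ A1, so Pursuer can force the target.

Pursuer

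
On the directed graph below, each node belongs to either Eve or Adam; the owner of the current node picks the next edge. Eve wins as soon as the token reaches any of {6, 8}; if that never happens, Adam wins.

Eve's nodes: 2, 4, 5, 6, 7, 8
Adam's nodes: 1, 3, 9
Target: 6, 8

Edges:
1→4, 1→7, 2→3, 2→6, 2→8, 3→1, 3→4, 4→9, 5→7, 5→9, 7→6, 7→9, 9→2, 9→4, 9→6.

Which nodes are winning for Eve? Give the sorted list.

A0 = {6, 8}
A1: add {2, 7} — 2 (Eve) has 2→6; 7 (Eve) has 7→6.
A2: add {5} — 5 (Eve) has 5→7.
A3 = A2; e.g. 1 (Adam) can still go to 4. Fixed point.
Eve's winning region = {2, 5, 6, 7, 8}.

2, 5, 6, 7, 8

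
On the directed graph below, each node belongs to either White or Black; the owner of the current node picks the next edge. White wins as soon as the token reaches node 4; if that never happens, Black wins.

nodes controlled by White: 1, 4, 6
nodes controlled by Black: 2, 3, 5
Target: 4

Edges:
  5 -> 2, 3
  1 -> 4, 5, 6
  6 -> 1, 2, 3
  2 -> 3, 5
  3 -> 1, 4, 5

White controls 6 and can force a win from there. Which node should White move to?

A0 = {4}
A1: add {1} — 1 (White) has 1→4.
A2: add {6} — 6 (White) has 6→1.
A3 = A2; e.g. 2 (Black) can still go to 3. Fixed point.
From 6, successor 1 is in the attractor (rank 1); the other successors 2, 3 are not.

1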